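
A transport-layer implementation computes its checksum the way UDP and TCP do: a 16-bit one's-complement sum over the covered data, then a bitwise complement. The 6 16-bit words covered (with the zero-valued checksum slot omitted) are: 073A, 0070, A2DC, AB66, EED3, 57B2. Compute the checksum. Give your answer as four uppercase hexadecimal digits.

638C

One's-complement addition (fold any carry out of bit 15 back into bit 0):
  0x073A + 0x0070 = 0x007AA
  0x07AA + 0xA2DC = 0x0AA86
  0xAA86 + 0xAB66 = 0x155EC → wrap carry → 0x55ED
  0x55ED + 0xEED3 = 0x144C0 → wrap carry → 0x44C1
  0x44C1 + 0x57B2 = 0x09C73
One's-complement sum = 0x9C73.
Checksum = ~0x9C73 & 0xFFFF = 0x638C.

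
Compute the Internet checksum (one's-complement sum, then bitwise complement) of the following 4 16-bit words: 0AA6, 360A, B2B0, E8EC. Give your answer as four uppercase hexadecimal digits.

23B2

One's-complement addition (fold any carry out of bit 15 back into bit 0):
  0x0AA6 + 0x360A = 0x040B0
  0x40B0 + 0xB2B0 = 0x0F360
  0xF360 + 0xE8EC = 0x1DC4C → wrap carry → 0xDC4D
One's-complement sum = 0xDC4D.
Checksum = ~0xDC4D & 0xFFFF = 0x23B2.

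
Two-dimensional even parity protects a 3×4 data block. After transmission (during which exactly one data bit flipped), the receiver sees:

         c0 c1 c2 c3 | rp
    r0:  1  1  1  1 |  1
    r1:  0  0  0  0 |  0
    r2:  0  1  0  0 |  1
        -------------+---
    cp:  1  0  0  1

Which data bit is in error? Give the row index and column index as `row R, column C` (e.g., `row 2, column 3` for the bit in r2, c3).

row 0, column 2

Recompute each row's even parity and compare to rp:
  r0: data parity 0, sent rp 1 → mismatch
  r1: data parity 0, sent rp 0 → ok
  r2: data parity 1, sent rp 1 → ok
Recompute each column's even parity and compare to cp:
  c0: data parity 1, sent cp 1 → ok
  c1: data parity 0, sent cp 0 → ok
  c2: data parity 1, sent cp 0 → mismatch
  c3: data parity 1, sent cp 1 → ok
Exactly one row (r0) and one column (c2) fail → the flipped bit is at their intersection.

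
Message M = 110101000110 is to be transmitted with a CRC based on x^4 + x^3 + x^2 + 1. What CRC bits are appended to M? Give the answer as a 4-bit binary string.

0101

Append 4 zeros: 1101010001100000. Divide by 11101 (XOR where the leading bit is 1):
  pos 0: 11010 XOR 11101 = 00111
  pos 2: 11110 XOR 11101 = 00011
  pos 5: 11001 XOR 11101 = 00100
  pos 7: 10010 XOR 11101 = 01111
  pos 8: 11110 XOR 11101 = 00011
  pos 11: 11000 XOR 11101 = 00101
Remainder (last 4 bits) = 0101. This is the CRC / FCS.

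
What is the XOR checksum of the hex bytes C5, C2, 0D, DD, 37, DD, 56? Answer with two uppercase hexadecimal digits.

XOR the bytes together:
  start with 0xC5
  0xC5 ⊕ 0xC2 = 0x07
  0x07 ⊕ 0x0D = 0x0A
  0x0A ⊕ 0xDD = 0xD7
  0xD7 ⊕ 0x37 = 0xE0
  0xE0 ⊕ 0xDD = 0x3D
  0x3D ⊕ 0x56 = 0x6B

6B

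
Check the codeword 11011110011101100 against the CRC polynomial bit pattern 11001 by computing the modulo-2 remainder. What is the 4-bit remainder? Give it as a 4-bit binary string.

Modulo-2 division of 11011110011101100 by 11001:
  pos 0: 11011 XOR 11001 = 00010
  pos 3: 10110 XOR 11001 = 01111
  pos 4: 11110 XOR 11001 = 00111
  pos 6: 11111 XOR 11001 = 00110
  pos 8: 11010 XOR 11001 = 00011
  pos 11: 11110 XOR 11001 = 00111
Remainder = 1110 (nonzero — an error is detected).

1110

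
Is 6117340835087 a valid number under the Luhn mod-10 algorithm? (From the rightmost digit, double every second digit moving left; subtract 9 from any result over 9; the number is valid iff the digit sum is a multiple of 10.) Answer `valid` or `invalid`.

From the right, keep odd positions and double even positions (subtract 9 from any doubled value over 9):
  doubled (positions 2,4,...): 7 1 7 8 5 2 → sum 30
  kept (positions 1,3,...): 7 0 3 0 3 1 6 → sum 20
Total = 50.
50 mod 10 = 0, so the number is valid.

valid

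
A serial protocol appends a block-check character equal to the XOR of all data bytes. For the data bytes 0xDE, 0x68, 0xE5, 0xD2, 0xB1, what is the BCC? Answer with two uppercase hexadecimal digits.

30

XOR the bytes together:
  start with 0xDE
  0xDE ⊕ 0x68 = 0xB6
  0xB6 ⊕ 0xE5 = 0x53
  0x53 ⊕ 0xD2 = 0x81
  0x81 ⊕ 0xB1 = 0x30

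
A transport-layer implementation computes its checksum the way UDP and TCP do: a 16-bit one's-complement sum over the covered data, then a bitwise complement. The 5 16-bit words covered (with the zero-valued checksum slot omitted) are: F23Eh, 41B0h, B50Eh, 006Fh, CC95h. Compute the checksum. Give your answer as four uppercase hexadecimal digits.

One's-complement addition (fold any carry out of bit 15 back into bit 0):
  0xF23E + 0x41B0 = 0x133EE → wrap carry → 0x33EF
  0x33EF + 0xB50E = 0x0E8FD
  0xE8FD + 0x006F = 0x0E96C
  0xE96C + 0xCC95 = 0x1B601 → wrap carry → 0xB602
One's-complement sum = 0xB602.
Checksum = ~0xB602 & 0xFFFF = 0x49FD.

49FD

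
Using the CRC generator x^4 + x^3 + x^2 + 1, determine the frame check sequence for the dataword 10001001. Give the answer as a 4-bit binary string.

Append 4 zeros: 100010010000. Divide by 11101 (XOR where the leading bit is 1):
  pos 0: 10001 XOR 11101 = 01100
  pos 1: 11000 XOR 11101 = 00101
  pos 3: 10101 XOR 11101 = 01000
  pos 4: 10000 XOR 11101 = 01101
  pos 5: 11010 XOR 11101 = 00111
  pos 7: 11100 XOR 11101 = 00001
Remainder (last 4 bits) = 0001. This is the CRC / FCS.

0001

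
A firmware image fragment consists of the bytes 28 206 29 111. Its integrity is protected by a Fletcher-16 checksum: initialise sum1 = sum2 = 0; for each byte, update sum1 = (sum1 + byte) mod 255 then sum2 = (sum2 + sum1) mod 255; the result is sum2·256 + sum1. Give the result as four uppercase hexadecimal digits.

8677

Running sums (mod 255):
  after byte 0 (28): sum1=28, sum2=28
  after byte 1 (206): sum1=234, sum2=7
  after byte 2 (29): sum1=8, sum2=15
  after byte 3 (111): sum1=119, sum2=134
Checksum = sum2·256 + sum1 = 134·256 + 119 = 34423 = 0x8677.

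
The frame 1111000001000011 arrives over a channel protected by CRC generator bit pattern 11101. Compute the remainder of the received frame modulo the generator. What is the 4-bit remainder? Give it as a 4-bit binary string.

0111

Modulo-2 division of 1111000001000011 by 11101:
  pos 0: 11110 XOR 11101 = 00011
  pos 3: 11000 XOR 11101 = 00101
  pos 5: 10101 XOR 11101 = 01000
  pos 6: 10000 XOR 11101 = 01101
  pos 7: 11010 XOR 11101 = 00111
  pos 9: 11100 XOR 11101 = 00001
Remainder = 0111 (nonzero — an error is detected).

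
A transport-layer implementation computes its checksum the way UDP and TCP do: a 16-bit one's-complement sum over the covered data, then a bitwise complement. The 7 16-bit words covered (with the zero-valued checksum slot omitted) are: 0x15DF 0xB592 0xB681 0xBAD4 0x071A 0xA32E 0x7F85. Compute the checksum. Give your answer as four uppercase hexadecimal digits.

9969

One's-complement addition (fold any carry out of bit 15 back into bit 0):
  0x15DF + 0xB592 = 0x0CB71
  0xCB71 + 0xB681 = 0x181F2 → wrap carry → 0x81F3
  0x81F3 + 0xBAD4 = 0x13CC7 → wrap carry → 0x3CC8
  0x3CC8 + 0x071A = 0x043E2
  0x43E2 + 0xA32E = 0x0E710
  0xE710 + 0x7F85 = 0x16695 → wrap carry → 0x6696
One's-complement sum = 0x6696.
Checksum = ~0x6696 & 0xFFFF = 0x9969.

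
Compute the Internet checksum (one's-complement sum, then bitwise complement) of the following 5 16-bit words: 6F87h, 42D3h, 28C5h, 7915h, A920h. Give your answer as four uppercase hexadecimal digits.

One's-complement addition (fold any carry out of bit 15 back into bit 0):
  0x6F87 + 0x42D3 = 0x0B25A
  0xB25A + 0x28C5 = 0x0DB1F
  0xDB1F + 0x7915 = 0x15434 → wrap carry → 0x5435
  0x5435 + 0xA920 = 0x0FD55
One's-complement sum = 0xFD55.
Checksum = ~0xFD55 & 0xFFFF = 0x02AA.

02AA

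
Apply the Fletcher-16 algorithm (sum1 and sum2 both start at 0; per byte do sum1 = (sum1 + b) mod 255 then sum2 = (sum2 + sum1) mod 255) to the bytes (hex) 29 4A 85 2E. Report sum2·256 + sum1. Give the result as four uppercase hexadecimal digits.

Running sums (mod 255):
  after byte 0 (29): sum1=41, sum2=41
  after byte 1 (4A): sum1=115, sum2=156
  after byte 2 (85): sum1=248, sum2=149
  after byte 3 (2E): sum1=39, sum2=188
Checksum = sum2·256 + sum1 = 188·256 + 39 = 48167 = 0xBC27.

BC27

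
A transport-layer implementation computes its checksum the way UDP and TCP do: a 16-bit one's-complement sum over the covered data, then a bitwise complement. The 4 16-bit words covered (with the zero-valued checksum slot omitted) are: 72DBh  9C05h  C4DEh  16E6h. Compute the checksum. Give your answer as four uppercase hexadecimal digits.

One's-complement addition (fold any carry out of bit 15 back into bit 0):
  0x72DB + 0x9C05 = 0x10EE0 → wrap carry → 0x0EE1
  0x0EE1 + 0xC4DE = 0x0D3BF
  0xD3BF + 0x16E6 = 0x0EAA5
One's-complement sum = 0xEAA5.
Checksum = ~0xEAA5 & 0xFFFF = 0x155A.

155A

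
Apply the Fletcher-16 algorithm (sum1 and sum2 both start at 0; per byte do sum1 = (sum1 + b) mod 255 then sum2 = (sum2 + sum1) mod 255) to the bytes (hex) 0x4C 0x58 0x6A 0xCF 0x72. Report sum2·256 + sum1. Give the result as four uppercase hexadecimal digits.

Running sums (mod 255):
  after byte 0 (0x4C): sum1=76, sum2=76
  after byte 1 (0x58): sum1=164, sum2=240
  after byte 2 (0x6A): sum1=15, sum2=0
  after byte 3 (0xCF): sum1=222, sum2=222
  after byte 4 (0x72): sum1=81, sum2=48
Checksum = sum2·256 + sum1 = 48·256 + 81 = 12369 = 0x3051.

3051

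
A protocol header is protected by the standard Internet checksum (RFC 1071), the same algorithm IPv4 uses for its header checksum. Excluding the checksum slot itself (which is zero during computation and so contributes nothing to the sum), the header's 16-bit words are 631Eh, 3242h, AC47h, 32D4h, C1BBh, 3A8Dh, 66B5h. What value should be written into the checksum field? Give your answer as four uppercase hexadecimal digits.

One's-complement addition (fold any carry out of bit 15 back into bit 0):
  0x631E + 0x3242 = 0x09560
  0x9560 + 0xAC47 = 0x141A7 → wrap carry → 0x41A8
  0x41A8 + 0x32D4 = 0x0747C
  0x747C + 0xC1BB = 0x13637 → wrap carry → 0x3638
  0x3638 + 0x3A8D = 0x070C5
  0x70C5 + 0x66B5 = 0x0D77A
One's-complement sum = 0xD77A.
Checksum = ~0xD77A & 0xFFFF = 0x2885.

2885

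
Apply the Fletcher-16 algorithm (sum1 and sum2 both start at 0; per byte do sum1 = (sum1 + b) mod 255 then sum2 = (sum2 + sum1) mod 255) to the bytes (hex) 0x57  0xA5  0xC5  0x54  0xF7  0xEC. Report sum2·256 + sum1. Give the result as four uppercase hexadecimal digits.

Running sums (mod 255):
  after byte 0 (0x57): sum1=87, sum2=87
  after byte 1 (0xA5): sum1=252, sum2=84
  after byte 2 (0xC5): sum1=194, sum2=23
  after byte 3 (0x54): sum1=23, sum2=46
  after byte 4 (0xF7): sum1=15, sum2=61
  after byte 5 (0xEC): sum1=251, sum2=57
Checksum = sum2·256 + sum1 = 57·256 + 251 = 14843 = 0x39FB.

39FB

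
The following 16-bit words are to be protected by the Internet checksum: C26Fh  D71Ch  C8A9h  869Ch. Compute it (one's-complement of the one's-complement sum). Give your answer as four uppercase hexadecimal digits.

172D

One's-complement addition (fold any carry out of bit 15 back into bit 0):
  0xC26F + 0xD71C = 0x1998B → wrap carry → 0x998C
  0x998C + 0xC8A9 = 0x16235 → wrap carry → 0x6236
  0x6236 + 0x869C = 0x0E8D2
One's-complement sum = 0xE8D2.
Checksum = ~0xE8D2 & 0xFFFF = 0x172D.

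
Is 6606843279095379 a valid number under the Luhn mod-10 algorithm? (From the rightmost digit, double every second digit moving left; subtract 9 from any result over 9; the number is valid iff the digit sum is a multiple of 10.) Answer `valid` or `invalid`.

invalid

From the right, keep odd positions and double even positions (subtract 9 from any doubled value over 9):
  doubled (positions 2,4,...): 5 1 0 5 6 7 0 3 → sum 27
  kept (positions 1,3,...): 9 3 9 9 2 4 6 6 → sum 48
Total = 75.
75 mod 10 = 5, so the number is invalid.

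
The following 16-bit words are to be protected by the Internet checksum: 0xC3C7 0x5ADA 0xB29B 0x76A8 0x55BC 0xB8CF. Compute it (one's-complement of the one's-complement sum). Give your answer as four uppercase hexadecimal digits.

A98D

One's-complement addition (fold any carry out of bit 15 back into bit 0):
  0xC3C7 + 0x5ADA = 0x11EA1 → wrap carry → 0x1EA2
  0x1EA2 + 0xB29B = 0x0D13D
  0xD13D + 0x76A8 = 0x147E5 → wrap carry → 0x47E6
  0x47E6 + 0x55BC = 0x09DA2
  0x9DA2 + 0xB8CF = 0x15671 → wrap carry → 0x5672
One's-complement sum = 0x5672.
Checksum = ~0x5672 & 0xFFFF = 0xA98D.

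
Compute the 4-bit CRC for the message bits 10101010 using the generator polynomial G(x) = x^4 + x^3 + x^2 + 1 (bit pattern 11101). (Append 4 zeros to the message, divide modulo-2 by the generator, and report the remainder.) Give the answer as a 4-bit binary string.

1111

Append 4 zeros: 101010100000. Divide by 11101 (XOR where the leading bit is 1):
  pos 0: 10101 XOR 11101 = 01000
  pos 1: 10000 XOR 11101 = 01101
  pos 2: 11011 XOR 11101 = 00110
  pos 4: 11000 XOR 11101 = 00101
  pos 6: 10100 XOR 11101 = 01001
  pos 7: 10010 XOR 11101 = 01111
Remainder (last 4 bits) = 1111. This is the CRC / FCS.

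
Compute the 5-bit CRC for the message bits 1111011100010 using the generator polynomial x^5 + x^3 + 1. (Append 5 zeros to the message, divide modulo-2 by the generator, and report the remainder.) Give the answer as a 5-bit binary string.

00001

Append 5 zeros: 111101110001000000. Divide by 101001 (XOR where the leading bit is 1):
  pos 0: 111101 XOR 101001 = 010100
  pos 1: 101001 XOR 101001 = 000000
  pos 7: 100010 XOR 101001 = 001011
  pos 9: 101100 XOR 101001 = 000101
  pos 12: 101000 XOR 101001 = 000001
Remainder (last 5 bits) = 00001. This is the CRC / FCS.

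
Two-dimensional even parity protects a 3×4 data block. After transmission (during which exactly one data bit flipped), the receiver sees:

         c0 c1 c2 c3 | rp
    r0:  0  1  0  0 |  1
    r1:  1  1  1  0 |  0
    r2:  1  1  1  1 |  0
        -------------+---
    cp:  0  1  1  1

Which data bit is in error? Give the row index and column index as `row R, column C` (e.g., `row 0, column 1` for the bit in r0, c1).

Recompute each row's even parity and compare to rp:
  r0: data parity 1, sent rp 1 → ok
  r1: data parity 1, sent rp 0 → mismatch
  r2: data parity 0, sent rp 0 → ok
Recompute each column's even parity and compare to cp:
  c0: data parity 0, sent cp 0 → ok
  c1: data parity 1, sent cp 1 → ok
  c2: data parity 0, sent cp 1 → mismatch
  c3: data parity 1, sent cp 1 → ok
Exactly one row (r1) and one column (c2) fail → the flipped bit is at their intersection.

row 1, column 2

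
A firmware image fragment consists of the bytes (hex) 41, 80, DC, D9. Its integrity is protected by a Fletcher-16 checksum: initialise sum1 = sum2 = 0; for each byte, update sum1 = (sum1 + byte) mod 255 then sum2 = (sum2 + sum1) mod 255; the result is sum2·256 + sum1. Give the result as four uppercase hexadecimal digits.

Running sums (mod 255):
  after byte 0 (41): sum1=65, sum2=65
  after byte 1 (80): sum1=193, sum2=3
  after byte 2 (DC): sum1=158, sum2=161
  after byte 3 (D9): sum1=120, sum2=26
Checksum = sum2·256 + sum1 = 26·256 + 120 = 6776 = 0x1A78.

1A78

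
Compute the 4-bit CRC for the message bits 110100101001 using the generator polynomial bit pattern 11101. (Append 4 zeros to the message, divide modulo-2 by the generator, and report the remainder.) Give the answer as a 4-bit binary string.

Append 4 zeros: 1101001010010000. Divide by 11101 (XOR where the leading bit is 1):
  pos 0: 11010 XOR 11101 = 00111
  pos 2: 11101 XOR 11101 = 00000
  pos 8: 10010 XOR 11101 = 01111
  pos 9: 11110 XOR 11101 = 00011
Remainder (last 4 bits) = 1100. This is the CRC / FCS.

1100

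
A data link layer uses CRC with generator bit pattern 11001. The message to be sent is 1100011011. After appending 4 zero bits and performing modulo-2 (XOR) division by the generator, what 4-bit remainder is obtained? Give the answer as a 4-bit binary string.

Append 4 zeros: 11000110110000. Divide by 11001 (XOR where the leading bit is 1):
  pos 0: 11000 XOR 11001 = 00001
  pos 4: 11101 XOR 11001 = 00100
  pos 6: 10010 XOR 11001 = 01011
  pos 7: 10110 XOR 11001 = 01111
  pos 8: 11110 XOR 11001 = 00111
Remainder (last 4 bits) = 1110. This is the CRC / FCS.

1110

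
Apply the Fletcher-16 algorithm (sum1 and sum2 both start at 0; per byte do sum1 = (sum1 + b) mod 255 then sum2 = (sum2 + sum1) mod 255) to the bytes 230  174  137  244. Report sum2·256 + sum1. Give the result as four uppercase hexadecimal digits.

Running sums (mod 255):
  after byte 0 (230): sum1=230, sum2=230
  after byte 1 (174): sum1=149, sum2=124
  after byte 2 (137): sum1=31, sum2=155
  after byte 3 (244): sum1=20, sum2=175
Checksum = sum2·256 + sum1 = 175·256 + 20 = 44820 = 0xAF14.

AF14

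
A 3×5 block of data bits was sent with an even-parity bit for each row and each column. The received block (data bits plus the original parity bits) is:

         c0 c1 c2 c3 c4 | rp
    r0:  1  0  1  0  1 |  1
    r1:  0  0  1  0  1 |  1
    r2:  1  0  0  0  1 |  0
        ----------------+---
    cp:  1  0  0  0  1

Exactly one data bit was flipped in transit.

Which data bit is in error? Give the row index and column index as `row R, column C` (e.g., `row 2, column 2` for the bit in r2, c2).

Recompute each row's even parity and compare to rp:
  r0: data parity 1, sent rp 1 → ok
  r1: data parity 0, sent rp 1 → mismatch
  r2: data parity 0, sent rp 0 → ok
Recompute each column's even parity and compare to cp:
  c0: data parity 0, sent cp 1 → mismatch
  c1: data parity 0, sent cp 0 → ok
  c2: data parity 0, sent cp 0 → ok
  c3: data parity 0, sent cp 0 → ok
  c4: data parity 1, sent cp 1 → ok
Exactly one row (r1) and one column (c0) fail → the flipped bit is at their intersection.

row 1, column 0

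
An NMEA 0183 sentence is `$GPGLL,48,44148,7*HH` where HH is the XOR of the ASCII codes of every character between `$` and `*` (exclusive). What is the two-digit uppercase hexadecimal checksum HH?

7A

XOR the ASCII codes of the payload characters:
  'G' = 0x47 → acc = 0x47
  'P' = 0x50 → acc = 0x17
  'G' = 0x47 → acc = 0x50
  'L' = 0x4C → acc = 0x1C
  'L' = 0x4C → acc = 0x50
  ',' = 0x2C → acc = 0x7C
  '4' = 0x34 → acc = 0x48
  '8' = 0x38 → acc = 0x70
  ',' = 0x2C → acc = 0x5C
  '4' = 0x34 → acc = 0x68
  '4' = 0x34 → acc = 0x5C
  '1' = 0x31 → acc = 0x6D
  '4' = 0x34 → acc = 0x59
  '8' = 0x38 → acc = 0x61
  ',' = 0x2C → acc = 0x4D
  '7' = 0x37 → acc = 0x7A
Checksum = 0x7A.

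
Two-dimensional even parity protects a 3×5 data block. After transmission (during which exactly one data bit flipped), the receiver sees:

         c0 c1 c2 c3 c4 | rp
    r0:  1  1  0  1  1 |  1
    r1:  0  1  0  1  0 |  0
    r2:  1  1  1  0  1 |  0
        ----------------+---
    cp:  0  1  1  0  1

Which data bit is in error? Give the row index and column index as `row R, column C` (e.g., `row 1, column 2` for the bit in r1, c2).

Recompute each row's even parity and compare to rp:
  r0: data parity 0, sent rp 1 → mismatch
  r1: data parity 0, sent rp 0 → ok
  r2: data parity 0, sent rp 0 → ok
Recompute each column's even parity and compare to cp:
  c0: data parity 0, sent cp 0 → ok
  c1: data parity 1, sent cp 1 → ok
  c2: data parity 1, sent cp 1 → ok
  c3: data parity 0, sent cp 0 → ok
  c4: data parity 0, sent cp 1 → mismatch
Exactly one row (r0) and one column (c4) fail → the flipped bit is at their intersection.

row 0, column 4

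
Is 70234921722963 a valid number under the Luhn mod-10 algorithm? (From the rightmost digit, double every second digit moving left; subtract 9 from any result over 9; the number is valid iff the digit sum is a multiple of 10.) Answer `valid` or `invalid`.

valid

From the right, keep odd positions and double even positions (subtract 9 from any doubled value over 9):
  doubled (positions 2,4,...): 3 4 5 4 8 4 5 → sum 33
  kept (positions 1,3,...): 3 9 2 1 9 3 0 → sum 27
Total = 60.
60 mod 10 = 0, so the number is valid.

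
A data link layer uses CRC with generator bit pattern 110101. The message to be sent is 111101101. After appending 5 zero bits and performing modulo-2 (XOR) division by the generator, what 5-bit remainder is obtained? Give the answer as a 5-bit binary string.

10000

Append 5 zeros: 11110110100000. Divide by 110101 (XOR where the leading bit is 1):
  pos 0: 111101 XOR 110101 = 001000
  pos 2: 100010 XOR 110101 = 010111
  pos 3: 101111 XOR 110101 = 011010
  pos 4: 110100 XOR 110101 = 000001
Remainder (last 5 bits) = 10000. This is the CRC / FCS.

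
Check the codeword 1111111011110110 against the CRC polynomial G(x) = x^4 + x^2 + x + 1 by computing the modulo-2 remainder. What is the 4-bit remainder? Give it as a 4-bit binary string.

Modulo-2 division of 1111111011110110 by 10111:
  pos 0: 11111 XOR 10111 = 01000
  pos 1: 10001 XOR 10111 = 00110
  pos 3: 11010 XOR 10111 = 01101
  pos 4: 11011 XOR 10111 = 01100
  pos 5: 11001 XOR 10111 = 01110
  pos 6: 11101 XOR 10111 = 01010
  pos 7: 10101 XOR 10111 = 00010
  pos 10: 10011 XOR 10111 = 00100
Remainder = 1000 (nonzero — an error is detected).

1000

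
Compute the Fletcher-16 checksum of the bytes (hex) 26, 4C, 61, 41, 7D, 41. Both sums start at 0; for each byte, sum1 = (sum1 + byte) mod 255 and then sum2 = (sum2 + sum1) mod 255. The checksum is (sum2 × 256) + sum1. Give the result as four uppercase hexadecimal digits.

Running sums (mod 255):
  after byte 0 (26): sum1=38, sum2=38
  after byte 1 (4C): sum1=114, sum2=152
  after byte 2 (61): sum1=211, sum2=108
  after byte 3 (41): sum1=21, sum2=129
  after byte 4 (7D): sum1=146, sum2=20
  after byte 5 (41): sum1=211, sum2=231
Checksum = sum2·256 + sum1 = 231·256 + 211 = 59347 = 0xE7D3.

E7D3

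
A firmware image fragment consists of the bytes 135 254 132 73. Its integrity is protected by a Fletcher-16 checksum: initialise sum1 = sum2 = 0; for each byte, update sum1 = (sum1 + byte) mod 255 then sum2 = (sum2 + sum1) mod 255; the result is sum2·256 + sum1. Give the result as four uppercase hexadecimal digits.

Running sums (mod 255):
  after byte 0 (135): sum1=135, sum2=135
  after byte 1 (254): sum1=134, sum2=14
  after byte 2 (132): sum1=11, sum2=25
  after byte 3 (73): sum1=84, sum2=109
Checksum = sum2·256 + sum1 = 109·256 + 84 = 27988 = 0x6D54.

6D54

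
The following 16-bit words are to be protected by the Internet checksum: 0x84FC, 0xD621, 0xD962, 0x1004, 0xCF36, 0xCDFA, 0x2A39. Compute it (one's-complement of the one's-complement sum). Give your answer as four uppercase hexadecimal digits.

One's-complement addition (fold any carry out of bit 15 back into bit 0):
  0x84FC + 0xD621 = 0x15B1D → wrap carry → 0x5B1E
  0x5B1E + 0xD962 = 0x13480 → wrap carry → 0x3481
  0x3481 + 0x1004 = 0x04485
  0x4485 + 0xCF36 = 0x113BB → wrap carry → 0x13BC
  0x13BC + 0xCDFA = 0x0E1B6
  0xE1B6 + 0x2A39 = 0x10BEF → wrap carry → 0x0BF0
One's-complement sum = 0x0BF0.
Checksum = ~0x0BF0 & 0xFFFF = 0xF40F.

F40F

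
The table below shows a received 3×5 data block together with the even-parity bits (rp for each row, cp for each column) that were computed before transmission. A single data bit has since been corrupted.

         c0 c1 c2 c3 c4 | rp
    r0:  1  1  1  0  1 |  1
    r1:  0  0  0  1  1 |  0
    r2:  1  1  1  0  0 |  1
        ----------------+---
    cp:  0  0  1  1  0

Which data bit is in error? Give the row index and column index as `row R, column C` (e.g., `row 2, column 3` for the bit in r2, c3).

Recompute each row's even parity and compare to rp:
  r0: data parity 0, sent rp 1 → mismatch
  r1: data parity 0, sent rp 0 → ok
  r2: data parity 1, sent rp 1 → ok
Recompute each column's even parity and compare to cp:
  c0: data parity 0, sent cp 0 → ok
  c1: data parity 0, sent cp 0 → ok
  c2: data parity 0, sent cp 1 → mismatch
  c3: data parity 1, sent cp 1 → ok
  c4: data parity 0, sent cp 0 → ok
Exactly one row (r0) and one column (c2) fail → the flipped bit is at their intersection.

row 0, column 2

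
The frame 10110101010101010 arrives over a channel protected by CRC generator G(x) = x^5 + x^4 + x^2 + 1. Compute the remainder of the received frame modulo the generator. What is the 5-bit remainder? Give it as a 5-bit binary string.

10110

Modulo-2 division of 10110101010101010 by 110101:
  pos 0: 101101 XOR 110101 = 011000
  pos 1: 110000 XOR 110101 = 000101
  pos 4: 101101 XOR 110101 = 011000
  pos 5: 110000 XOR 110101 = 000101
  pos 8: 101101 XOR 110101 = 011000
  pos 9: 110000 XOR 110101 = 000101
Remainder = 10110 (nonzero — an error is detected).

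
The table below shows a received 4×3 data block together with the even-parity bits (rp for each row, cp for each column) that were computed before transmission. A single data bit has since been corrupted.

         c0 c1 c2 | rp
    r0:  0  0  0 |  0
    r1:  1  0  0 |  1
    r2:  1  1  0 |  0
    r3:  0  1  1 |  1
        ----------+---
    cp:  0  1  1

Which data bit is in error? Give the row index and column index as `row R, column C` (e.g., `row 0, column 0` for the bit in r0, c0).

row 3, column 1

Recompute each row's even parity and compare to rp:
  r0: data parity 0, sent rp 0 → ok
  r1: data parity 1, sent rp 1 → ok
  r2: data parity 0, sent rp 0 → ok
  r3: data parity 0, sent rp 1 → mismatch
Recompute each column's even parity and compare to cp:
  c0: data parity 0, sent cp 0 → ok
  c1: data parity 0, sent cp 1 → mismatch
  c2: data parity 1, sent cp 1 → ok
Exactly one row (r3) and one column (c1) fail → the flipped bit is at their intersection.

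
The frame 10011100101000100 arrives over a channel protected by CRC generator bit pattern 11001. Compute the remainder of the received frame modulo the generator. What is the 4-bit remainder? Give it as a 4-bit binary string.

Modulo-2 division of 10011100101000100 by 11001:
  pos 0: 10011 XOR 11001 = 01010
  pos 1: 10101 XOR 11001 = 01100
  pos 2: 11000 XOR 11001 = 00001
  pos 6: 10101 XOR 11001 = 01100
  pos 7: 11000 XOR 11001 = 00001
  pos 11: 10010 XOR 11001 = 01011
  pos 12: 10110 XOR 11001 = 01111
Remainder = 1111 (nonzero — an error is detected).

1111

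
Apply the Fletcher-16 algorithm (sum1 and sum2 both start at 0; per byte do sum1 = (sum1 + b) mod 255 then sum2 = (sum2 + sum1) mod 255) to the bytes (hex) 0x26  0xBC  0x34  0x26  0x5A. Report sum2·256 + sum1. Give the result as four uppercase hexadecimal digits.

F497

Running sums (mod 255):
  after byte 0 (0x26): sum1=38, sum2=38
  after byte 1 (0xBC): sum1=226, sum2=9
  after byte 2 (0x34): sum1=23, sum2=32
  after byte 3 (0x26): sum1=61, sum2=93
  after byte 4 (0x5A): sum1=151, sum2=244
Checksum = sum2·256 + sum1 = 244·256 + 151 = 62615 = 0xF497.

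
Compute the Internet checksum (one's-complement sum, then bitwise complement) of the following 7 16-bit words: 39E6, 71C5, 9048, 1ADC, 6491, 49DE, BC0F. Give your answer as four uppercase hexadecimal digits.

3EB0

One's-complement addition (fold any carry out of bit 15 back into bit 0):
  0x39E6 + 0x71C5 = 0x0ABAB
  0xABAB + 0x9048 = 0x13BF3 → wrap carry → 0x3BF4
  0x3BF4 + 0x1ADC = 0x056D0
  0x56D0 + 0x6491 = 0x0BB61
  0xBB61 + 0x49DE = 0x1053F → wrap carry → 0x0540
  0x0540 + 0xBC0F = 0x0C14F
One's-complement sum = 0xC14F.
Checksum = ~0xC14F & 0xFFFF = 0x3EB0.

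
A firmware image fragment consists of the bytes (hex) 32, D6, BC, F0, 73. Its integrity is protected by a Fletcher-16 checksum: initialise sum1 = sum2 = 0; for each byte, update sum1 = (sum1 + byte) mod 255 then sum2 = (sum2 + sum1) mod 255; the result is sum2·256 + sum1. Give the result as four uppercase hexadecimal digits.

Running sums (mod 255):
  after byte 0 (32): sum1=50, sum2=50
  after byte 1 (D6): sum1=9, sum2=59
  after byte 2 (BC): sum1=197, sum2=1
  after byte 3 (F0): sum1=182, sum2=183
  after byte 4 (73): sum1=42, sum2=225
Checksum = sum2·256 + sum1 = 225·256 + 42 = 57642 = 0xE12A.

E12A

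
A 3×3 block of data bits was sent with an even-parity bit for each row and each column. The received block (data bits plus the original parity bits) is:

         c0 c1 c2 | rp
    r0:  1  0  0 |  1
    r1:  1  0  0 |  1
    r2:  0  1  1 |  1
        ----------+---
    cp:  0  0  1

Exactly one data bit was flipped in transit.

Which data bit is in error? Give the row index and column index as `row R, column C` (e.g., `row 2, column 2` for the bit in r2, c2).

row 2, column 1

Recompute each row's even parity and compare to rp:
  r0: data parity 1, sent rp 1 → ok
  r1: data parity 1, sent rp 1 → ok
  r2: data parity 0, sent rp 1 → mismatch
Recompute each column's even parity and compare to cp:
  c0: data parity 0, sent cp 0 → ok
  c1: data parity 1, sent cp 0 → mismatch
  c2: data parity 1, sent cp 1 → ok
Exactly one row (r2) and one column (c1) fail → the flipped bit is at their intersection.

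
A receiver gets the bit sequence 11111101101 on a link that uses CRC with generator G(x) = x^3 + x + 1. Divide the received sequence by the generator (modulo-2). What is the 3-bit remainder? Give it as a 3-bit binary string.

Modulo-2 division of 11111101101 by 1011:
  pos 0: 1111 XOR 1011 = 0100
  pos 1: 1001 XOR 1011 = 0010
  pos 3: 1010 XOR 1011 = 0001
  pos 6: 1110 XOR 1011 = 0101
  pos 7: 1011 XOR 1011 = 0000
Remainder = 000 (zero — the frame passes the CRC check).

000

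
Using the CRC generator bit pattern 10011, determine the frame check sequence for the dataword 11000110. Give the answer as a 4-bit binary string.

0011

Append 4 zeros: 110001100000. Divide by 10011 (XOR where the leading bit is 1):
  pos 0: 11000 XOR 10011 = 01011
  pos 1: 10111 XOR 10011 = 00100
  pos 3: 10010 XOR 10011 = 00001
  pos 7: 10000 XOR 10011 = 00011
Remainder (last 4 bits) = 0011. This is the CRC / FCS.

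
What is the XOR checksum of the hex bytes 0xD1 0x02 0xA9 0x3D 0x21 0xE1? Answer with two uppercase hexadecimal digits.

87

XOR the bytes together:
  start with 0xD1
  0xD1 ⊕ 0x02 = 0xD3
  0xD3 ⊕ 0xA9 = 0x7A
  0x7A ⊕ 0x3D = 0x47
  0x47 ⊕ 0x21 = 0x66
  0x66 ⊕ 0xE1 = 0x87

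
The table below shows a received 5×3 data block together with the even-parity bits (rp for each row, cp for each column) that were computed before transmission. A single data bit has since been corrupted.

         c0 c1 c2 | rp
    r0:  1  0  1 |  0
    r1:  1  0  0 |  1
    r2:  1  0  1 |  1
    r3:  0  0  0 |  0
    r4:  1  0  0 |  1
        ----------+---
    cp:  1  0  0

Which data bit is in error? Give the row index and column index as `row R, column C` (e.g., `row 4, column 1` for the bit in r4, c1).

Recompute each row's even parity and compare to rp:
  r0: data parity 0, sent rp 0 → ok
  r1: data parity 1, sent rp 1 → ok
  r2: data parity 0, sent rp 1 → mismatch
  r3: data parity 0, sent rp 0 → ok
  r4: data parity 1, sent rp 1 → ok
Recompute each column's even parity and compare to cp:
  c0: data parity 0, sent cp 1 → mismatch
  c1: data parity 0, sent cp 0 → ok
  c2: data parity 0, sent cp 0 → ok
Exactly one row (r2) and one column (c0) fail → the flipped bit is at their intersection.

row 2, column 0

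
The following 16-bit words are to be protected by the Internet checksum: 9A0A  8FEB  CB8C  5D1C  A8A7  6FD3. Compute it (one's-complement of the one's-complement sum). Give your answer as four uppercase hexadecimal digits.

One's-complement addition (fold any carry out of bit 15 back into bit 0):
  0x9A0A + 0x8FEB = 0x129F5 → wrap carry → 0x29F6
  0x29F6 + 0xCB8C = 0x0F582
  0xF582 + 0x5D1C = 0x1529E → wrap carry → 0x529F
  0x529F + 0xA8A7 = 0x0FB46
  0xFB46 + 0x6FD3 = 0x16B19 → wrap carry → 0x6B1A
One's-complement sum = 0x6B1A.
Checksum = ~0x6B1A & 0xFFFF = 0x94E5.

94E5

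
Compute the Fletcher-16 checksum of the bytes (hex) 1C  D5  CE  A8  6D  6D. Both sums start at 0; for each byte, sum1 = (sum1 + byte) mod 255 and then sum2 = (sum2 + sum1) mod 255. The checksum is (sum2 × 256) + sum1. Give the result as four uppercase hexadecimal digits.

5344

Running sums (mod 255):
  after byte 0 (1C): sum1=28, sum2=28
  after byte 1 (D5): sum1=241, sum2=14
  after byte 2 (CE): sum1=192, sum2=206
  after byte 3 (A8): sum1=105, sum2=56
  after byte 4 (6D): sum1=214, sum2=15
  after byte 5 (6D): sum1=68, sum2=83
Checksum = sum2·256 + sum1 = 83·256 + 68 = 21316 = 0x5344.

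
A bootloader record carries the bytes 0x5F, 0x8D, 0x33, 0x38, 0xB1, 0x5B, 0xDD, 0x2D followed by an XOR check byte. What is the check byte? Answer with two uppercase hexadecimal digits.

XOR the bytes together:
  start with 0x5F
  0x5F ⊕ 0x8D = 0xD2
  0xD2 ⊕ 0x33 = 0xE1
  0xE1 ⊕ 0x38 = 0xD9
  0xD9 ⊕ 0xB1 = 0x68
  0x68 ⊕ 0x5B = 0x33
  0x33 ⊕ 0xDD = 0xEE
  0xEE ⊕ 0x2D = 0xC3

C3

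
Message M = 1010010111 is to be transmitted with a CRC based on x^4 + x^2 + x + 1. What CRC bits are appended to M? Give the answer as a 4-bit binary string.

Append 4 zeros: 10100101110000. Divide by 10111 (XOR where the leading bit is 1):
  pos 0: 10100 XOR 10111 = 00011
  pos 3: 11101 XOR 10111 = 01010
  pos 4: 10101 XOR 10111 = 00010
  pos 7: 10100 XOR 10111 = 00011
Remainder (last 4 bits) = 1100. This is the CRC / FCS.

1100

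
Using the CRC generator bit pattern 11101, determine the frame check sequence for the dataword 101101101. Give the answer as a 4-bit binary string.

1001

Append 4 zeros: 1011011010000. Divide by 11101 (XOR where the leading bit is 1):
  pos 0: 10110 XOR 11101 = 01011
  pos 1: 10111 XOR 11101 = 01010
  pos 2: 10101 XOR 11101 = 01000
  pos 3: 10000 XOR 11101 = 01101
  pos 4: 11011 XOR 11101 = 00110
  pos 6: 11000 XOR 11101 = 00101
  pos 8: 10100 XOR 11101 = 01001
Remainder (last 4 bits) = 1001. This is the CRC / FCS.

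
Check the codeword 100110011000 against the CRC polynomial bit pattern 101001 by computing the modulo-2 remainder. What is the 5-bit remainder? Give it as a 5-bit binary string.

Modulo-2 division of 100110011000 by 101001:
  pos 0: 100110 XOR 101001 = 001111
  pos 2: 111101 XOR 101001 = 010100
  pos 3: 101001 XOR 101001 = 000000
Remainder = 00000 (zero — the frame passes the CRC check).

00000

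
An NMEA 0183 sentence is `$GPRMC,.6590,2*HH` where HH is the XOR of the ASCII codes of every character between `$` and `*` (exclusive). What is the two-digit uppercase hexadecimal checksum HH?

XOR the ASCII codes of the payload characters:
  'G' = 0x47 → acc = 0x47
  'P' = 0x50 → acc = 0x17
  'R' = 0x52 → acc = 0x45
  'M' = 0x4D → acc = 0x08
  'C' = 0x43 → acc = 0x4B
  ',' = 0x2C → acc = 0x67
  '.' = 0x2E → acc = 0x49
  '6' = 0x36 → acc = 0x7F
  '5' = 0x35 → acc = 0x4A
  '9' = 0x39 → acc = 0x73
  '0' = 0x30 → acc = 0x43
  ',' = 0x2C → acc = 0x6F
  '2' = 0x32 → acc = 0x5D
Checksum = 0x5D.

5D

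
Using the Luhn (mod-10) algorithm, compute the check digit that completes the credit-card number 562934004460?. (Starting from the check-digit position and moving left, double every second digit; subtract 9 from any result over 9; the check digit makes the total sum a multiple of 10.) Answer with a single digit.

2

Partial digits right→left: 0 6 4 4 0 0 4 3 9 2 6 5
Double every second digit counting from the check-digit position (so the 1st, 3rd, 5th, ... of the partial from the right).
  doubled (with −9 where >9): 0 8 0 8 9 3 → sum 28
  kept as-is: 6 4 0 3 2 5 → sum 20
Total = 28 + 20 = 48.
Check digit = (10 − (48 mod 10)) mod 10 = 2.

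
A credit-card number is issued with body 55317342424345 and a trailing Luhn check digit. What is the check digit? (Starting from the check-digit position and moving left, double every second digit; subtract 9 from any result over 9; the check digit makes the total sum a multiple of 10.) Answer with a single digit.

5

Partial digits right→left: 5 4 3 4 2 4 2 4 3 7 1 3 5 5
Double every second digit counting from the check-digit position (so the 1st, 3rd, 5th, ... of the partial from the right).
  doubled (with −9 where >9): 1 6 4 4 6 2 1 → sum 24
  kept as-is: 4 4 4 4 7 3 5 → sum 31
Total = 24 + 31 = 55.
Check digit = (10 − (55 mod 10)) mod 10 = 5.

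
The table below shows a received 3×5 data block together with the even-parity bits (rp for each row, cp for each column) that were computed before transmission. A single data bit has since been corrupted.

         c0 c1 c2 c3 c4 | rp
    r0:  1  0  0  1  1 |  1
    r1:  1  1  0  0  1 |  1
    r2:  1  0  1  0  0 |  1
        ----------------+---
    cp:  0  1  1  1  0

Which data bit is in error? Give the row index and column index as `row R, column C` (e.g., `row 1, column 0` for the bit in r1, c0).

row 2, column 0

Recompute each row's even parity and compare to rp:
  r0: data parity 1, sent rp 1 → ok
  r1: data parity 1, sent rp 1 → ok
  r2: data parity 0, sent rp 1 → mismatch
Recompute each column's even parity and compare to cp:
  c0: data parity 1, sent cp 0 → mismatch
  c1: data parity 1, sent cp 1 → ok
  c2: data parity 1, sent cp 1 → ok
  c3: data parity 1, sent cp 1 → ok
  c4: data parity 0, sent cp 0 → ok
Exactly one row (r2) and one column (c0) fail → the flipped bit is at their intersection.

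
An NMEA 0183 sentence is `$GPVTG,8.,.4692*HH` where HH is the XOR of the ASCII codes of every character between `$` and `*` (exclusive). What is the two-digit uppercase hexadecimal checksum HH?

XOR the ASCII codes of the payload characters:
  'G' = 0x47 → acc = 0x47
  'P' = 0x50 → acc = 0x17
  'V' = 0x56 → acc = 0x41
  'T' = 0x54 → acc = 0x15
  'G' = 0x47 → acc = 0x52
  ',' = 0x2C → acc = 0x7E
  '8' = 0x38 → acc = 0x46
  '.' = 0x2E → acc = 0x68
  ',' = 0x2C → acc = 0x44
  '.' = 0x2E → acc = 0x6A
  '4' = 0x34 → acc = 0x5E
  '6' = 0x36 → acc = 0x68
  '9' = 0x39 → acc = 0x51
  '2' = 0x32 → acc = 0x63
Checksum = 0x63.

63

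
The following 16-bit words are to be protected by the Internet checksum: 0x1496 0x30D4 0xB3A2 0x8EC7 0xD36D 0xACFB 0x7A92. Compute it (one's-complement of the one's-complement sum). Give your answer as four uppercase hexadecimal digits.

One's-complement addition (fold any carry out of bit 15 back into bit 0):
  0x1496 + 0x30D4 = 0x0456A
  0x456A + 0xB3A2 = 0x0F90C
  0xF90C + 0x8EC7 = 0x187D3 → wrap carry → 0x87D4
  0x87D4 + 0xD36D = 0x15B41 → wrap carry → 0x5B42
  0x5B42 + 0xACFB = 0x1083D → wrap carry → 0x083E
  0x083E + 0x7A92 = 0x082D0
One's-complement sum = 0x82D0.
Checksum = ~0x82D0 & 0xFFFF = 0x7D2F.

7D2F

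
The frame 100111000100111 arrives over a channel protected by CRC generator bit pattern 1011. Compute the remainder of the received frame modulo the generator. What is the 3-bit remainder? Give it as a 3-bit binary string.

000

Modulo-2 division of 100111000100111 by 1011:
  pos 0: 1001 XOR 1011 = 0010
  pos 2: 1011 XOR 1011 = 0000
  pos 9: 1001 XOR 1011 = 0010
  pos 11: 1011 XOR 1011 = 0000
Remainder = 000 (zero — the frame passes the CRC check).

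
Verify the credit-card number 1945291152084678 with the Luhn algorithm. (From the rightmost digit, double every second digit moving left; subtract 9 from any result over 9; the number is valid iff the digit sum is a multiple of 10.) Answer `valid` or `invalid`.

From the right, keep odd positions and double even positions (subtract 9 from any doubled value over 9):
  doubled (positions 2,4,...): 5 8 0 1 2 4 8 2 → sum 30
  kept (positions 1,3,...): 8 6 8 2 1 9 5 9 → sum 48
Total = 78.
78 mod 10 = 8, so the number is invalid.

invalid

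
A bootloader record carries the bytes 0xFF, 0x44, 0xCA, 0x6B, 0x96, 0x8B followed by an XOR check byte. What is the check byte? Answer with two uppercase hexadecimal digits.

07

XOR the bytes together:
  start with 0xFF
  0xFF ⊕ 0x44 = 0xBB
  0xBB ⊕ 0xCA = 0x71
  0x71 ⊕ 0x6B = 0x1A
  0x1A ⊕ 0x96 = 0x8C
  0x8C ⊕ 0x8B = 0x07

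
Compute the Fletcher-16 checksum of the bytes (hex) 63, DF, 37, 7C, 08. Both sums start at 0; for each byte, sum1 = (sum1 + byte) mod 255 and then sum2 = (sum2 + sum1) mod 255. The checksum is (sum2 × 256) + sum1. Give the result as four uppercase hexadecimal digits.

Running sums (mod 255):
  after byte 0 (63): sum1=99, sum2=99
  after byte 1 (DF): sum1=67, sum2=166
  after byte 2 (37): sum1=122, sum2=33
  after byte 3 (7C): sum1=246, sum2=24
  after byte 4 (08): sum1=254, sum2=23
Checksum = sum2·256 + sum1 = 23·256 + 254 = 6142 = 0x17FE.

17FE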